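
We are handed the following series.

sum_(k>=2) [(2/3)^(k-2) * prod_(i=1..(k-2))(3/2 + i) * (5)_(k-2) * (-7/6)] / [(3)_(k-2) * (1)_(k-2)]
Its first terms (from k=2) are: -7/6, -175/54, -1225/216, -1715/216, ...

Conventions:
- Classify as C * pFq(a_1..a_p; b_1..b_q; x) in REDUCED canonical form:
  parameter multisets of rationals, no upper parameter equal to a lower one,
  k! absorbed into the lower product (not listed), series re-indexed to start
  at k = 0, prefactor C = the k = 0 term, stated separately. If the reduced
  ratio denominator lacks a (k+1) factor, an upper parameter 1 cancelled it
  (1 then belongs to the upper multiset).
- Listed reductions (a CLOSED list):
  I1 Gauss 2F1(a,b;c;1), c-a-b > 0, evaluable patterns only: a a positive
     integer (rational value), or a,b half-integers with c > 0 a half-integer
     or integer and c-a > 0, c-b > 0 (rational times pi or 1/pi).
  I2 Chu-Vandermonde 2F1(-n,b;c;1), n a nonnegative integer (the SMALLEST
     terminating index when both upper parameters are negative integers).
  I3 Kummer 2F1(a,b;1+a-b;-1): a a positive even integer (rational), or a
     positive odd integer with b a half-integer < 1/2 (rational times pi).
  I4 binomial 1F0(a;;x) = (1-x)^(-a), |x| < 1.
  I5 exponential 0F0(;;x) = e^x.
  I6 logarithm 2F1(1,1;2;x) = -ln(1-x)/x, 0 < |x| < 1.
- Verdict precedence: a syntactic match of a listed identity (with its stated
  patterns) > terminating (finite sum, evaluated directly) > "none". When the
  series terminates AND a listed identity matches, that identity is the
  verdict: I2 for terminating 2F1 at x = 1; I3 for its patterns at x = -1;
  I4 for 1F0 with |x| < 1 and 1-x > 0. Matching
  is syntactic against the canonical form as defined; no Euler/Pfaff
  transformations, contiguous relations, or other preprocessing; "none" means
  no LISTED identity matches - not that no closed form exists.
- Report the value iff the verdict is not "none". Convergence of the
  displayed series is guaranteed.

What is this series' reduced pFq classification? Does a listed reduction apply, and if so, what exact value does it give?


Reduced: x = 2/3, 2F1, upper = {5/2, 5}, lower = {3}, C = -7/6. Verdict: none. No listed pattern accepts 2F1(5/2, 5; 3; 2/3).

First insight: from the first term -7/6: (1)_k (C = -7/6) is k! itself.
Consecutive-term ratio: r(k) = (2/3) * (k+5/2) (k+5) / [(k+3) (k+1)] - poly over poly, x = (2/3) from leading terms; C = -7/6 at k = 0.


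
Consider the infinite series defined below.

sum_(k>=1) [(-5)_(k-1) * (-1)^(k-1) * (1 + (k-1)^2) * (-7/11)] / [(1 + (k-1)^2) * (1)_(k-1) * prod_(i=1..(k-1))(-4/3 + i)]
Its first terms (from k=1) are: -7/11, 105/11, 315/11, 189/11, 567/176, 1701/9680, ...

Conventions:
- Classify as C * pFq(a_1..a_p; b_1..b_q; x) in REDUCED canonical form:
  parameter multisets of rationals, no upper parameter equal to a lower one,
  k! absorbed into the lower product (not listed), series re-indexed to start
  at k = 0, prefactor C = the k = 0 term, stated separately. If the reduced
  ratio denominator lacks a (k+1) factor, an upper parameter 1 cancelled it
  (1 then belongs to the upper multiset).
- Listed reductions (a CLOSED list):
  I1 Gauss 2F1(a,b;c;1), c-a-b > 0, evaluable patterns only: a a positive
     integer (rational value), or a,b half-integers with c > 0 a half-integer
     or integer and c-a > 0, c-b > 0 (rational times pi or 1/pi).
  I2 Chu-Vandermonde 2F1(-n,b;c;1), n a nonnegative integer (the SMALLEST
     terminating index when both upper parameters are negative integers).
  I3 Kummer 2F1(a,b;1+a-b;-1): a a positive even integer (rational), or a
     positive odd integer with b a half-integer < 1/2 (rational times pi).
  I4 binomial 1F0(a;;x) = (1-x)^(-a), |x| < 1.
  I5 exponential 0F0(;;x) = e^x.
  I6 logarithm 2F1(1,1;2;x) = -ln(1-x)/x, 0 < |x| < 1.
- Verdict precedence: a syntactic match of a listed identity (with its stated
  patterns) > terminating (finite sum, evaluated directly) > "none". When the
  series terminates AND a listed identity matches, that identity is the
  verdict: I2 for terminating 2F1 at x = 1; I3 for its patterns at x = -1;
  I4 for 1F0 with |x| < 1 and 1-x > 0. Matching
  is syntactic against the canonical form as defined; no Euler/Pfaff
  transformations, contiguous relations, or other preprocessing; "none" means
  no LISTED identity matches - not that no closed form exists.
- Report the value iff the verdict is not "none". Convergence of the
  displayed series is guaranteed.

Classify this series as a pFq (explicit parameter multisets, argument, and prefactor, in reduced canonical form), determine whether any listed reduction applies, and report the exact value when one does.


Key observation: t_0 being -7/11, (1)_k (prefactor -7/11) is k! itself.
Consecutive-term ratio: r(k) = (-1) * (k-5) / [(k-1/3) (k+1)] ; factor over Q: parameters, x = (-1), and C = -7/11.

Classification (C = -7/11): 1F1 with upper {-5}, lower {-1/3}, argument x = -1. Verdict: terminating - upper parameter -5 makes this a finite sum (last index 5), evaluated exactly. Its exact value is 281323/4840.


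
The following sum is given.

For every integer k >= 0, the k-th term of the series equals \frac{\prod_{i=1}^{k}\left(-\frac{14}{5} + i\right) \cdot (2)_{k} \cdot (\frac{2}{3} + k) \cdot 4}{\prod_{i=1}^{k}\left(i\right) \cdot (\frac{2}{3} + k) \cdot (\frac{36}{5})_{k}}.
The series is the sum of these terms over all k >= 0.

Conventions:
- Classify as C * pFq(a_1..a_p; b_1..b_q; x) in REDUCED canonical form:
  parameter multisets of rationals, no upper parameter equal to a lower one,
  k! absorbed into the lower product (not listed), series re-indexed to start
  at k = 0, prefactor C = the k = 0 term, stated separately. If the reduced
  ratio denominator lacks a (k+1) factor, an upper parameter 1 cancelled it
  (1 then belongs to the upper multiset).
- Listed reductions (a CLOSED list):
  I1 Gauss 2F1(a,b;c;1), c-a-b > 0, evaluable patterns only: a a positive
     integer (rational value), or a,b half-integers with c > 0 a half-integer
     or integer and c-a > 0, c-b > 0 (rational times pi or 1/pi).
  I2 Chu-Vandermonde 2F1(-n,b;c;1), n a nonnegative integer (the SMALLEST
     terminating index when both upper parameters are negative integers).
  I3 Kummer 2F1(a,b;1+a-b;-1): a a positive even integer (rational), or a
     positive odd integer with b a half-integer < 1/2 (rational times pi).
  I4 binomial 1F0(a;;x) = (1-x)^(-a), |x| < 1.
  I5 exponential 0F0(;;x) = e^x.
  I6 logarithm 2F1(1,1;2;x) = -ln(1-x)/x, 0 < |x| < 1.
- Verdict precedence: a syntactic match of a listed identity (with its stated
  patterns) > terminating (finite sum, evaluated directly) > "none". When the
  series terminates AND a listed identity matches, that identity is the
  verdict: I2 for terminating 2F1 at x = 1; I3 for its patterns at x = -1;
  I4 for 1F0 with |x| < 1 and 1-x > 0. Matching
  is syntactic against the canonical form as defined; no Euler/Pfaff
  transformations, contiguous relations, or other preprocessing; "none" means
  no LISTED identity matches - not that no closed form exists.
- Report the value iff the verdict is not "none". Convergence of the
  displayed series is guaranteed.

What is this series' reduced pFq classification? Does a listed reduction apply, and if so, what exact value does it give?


First insight: t_0 being 4, the product of the first k integers (C = 4, x = 1) is k!.
Term ratio: r(k) = 1 * (k-\frac{9}{5}) (k+2) / [(k+\frac{36}{5}) (k+1)] - rational; roots negated = parameters, x = 1, C = 4.

The series (x = 1) is 2F1: upper {-\frac{9}{5}, 2}, lower {\frac{36}{5}}, prefactor 4. Verdict: the Gauss summation I1 fires (x = 1: the Gamma ratio telescopes since c-a-b = 7 > 0 and a = 2 in Z>0). Sum: \frac{403}{175}.


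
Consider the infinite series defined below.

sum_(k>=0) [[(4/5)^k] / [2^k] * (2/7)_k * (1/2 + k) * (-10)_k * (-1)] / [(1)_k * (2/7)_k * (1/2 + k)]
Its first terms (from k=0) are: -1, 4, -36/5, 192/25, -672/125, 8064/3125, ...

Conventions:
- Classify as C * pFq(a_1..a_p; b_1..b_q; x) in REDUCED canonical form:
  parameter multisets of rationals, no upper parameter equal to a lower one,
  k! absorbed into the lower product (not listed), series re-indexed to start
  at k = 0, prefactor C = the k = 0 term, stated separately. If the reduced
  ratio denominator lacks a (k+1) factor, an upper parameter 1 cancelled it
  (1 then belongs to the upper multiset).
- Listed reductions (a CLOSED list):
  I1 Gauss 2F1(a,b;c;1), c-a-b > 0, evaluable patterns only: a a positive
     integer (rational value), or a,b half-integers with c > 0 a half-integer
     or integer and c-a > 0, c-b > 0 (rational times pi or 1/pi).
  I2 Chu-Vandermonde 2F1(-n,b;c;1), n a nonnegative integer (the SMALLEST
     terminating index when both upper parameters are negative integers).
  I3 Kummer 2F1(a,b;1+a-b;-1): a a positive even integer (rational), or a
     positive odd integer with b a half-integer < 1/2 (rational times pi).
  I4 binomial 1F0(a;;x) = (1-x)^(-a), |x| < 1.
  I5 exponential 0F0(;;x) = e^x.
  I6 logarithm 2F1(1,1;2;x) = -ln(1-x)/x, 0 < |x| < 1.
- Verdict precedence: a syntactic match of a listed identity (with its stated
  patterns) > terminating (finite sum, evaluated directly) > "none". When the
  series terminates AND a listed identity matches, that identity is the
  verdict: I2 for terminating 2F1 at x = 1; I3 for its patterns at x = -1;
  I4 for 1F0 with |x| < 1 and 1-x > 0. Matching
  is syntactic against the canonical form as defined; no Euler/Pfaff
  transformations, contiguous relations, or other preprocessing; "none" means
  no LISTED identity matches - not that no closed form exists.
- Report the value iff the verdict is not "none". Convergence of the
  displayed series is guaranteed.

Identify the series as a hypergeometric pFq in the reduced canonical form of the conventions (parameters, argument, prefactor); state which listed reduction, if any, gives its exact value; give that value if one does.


This is -1 * 1F0(-10; -; 2/5) in reduced canonical form. Verdict: the I4 binomial reduction matches (the 1F0 binomial series: exponent 10, x = 2/5). Sum: -59049/9765625.

Key step: x = (2/5) and the parameter 2/7 appears in both the upper and lower lists and cancels (alongside the other common factor).
Ratio: r(k) = (2/5) * (k-10) / [(k+1)] - rational in k. x = (2/5); t_0 = -1; negate the roots.


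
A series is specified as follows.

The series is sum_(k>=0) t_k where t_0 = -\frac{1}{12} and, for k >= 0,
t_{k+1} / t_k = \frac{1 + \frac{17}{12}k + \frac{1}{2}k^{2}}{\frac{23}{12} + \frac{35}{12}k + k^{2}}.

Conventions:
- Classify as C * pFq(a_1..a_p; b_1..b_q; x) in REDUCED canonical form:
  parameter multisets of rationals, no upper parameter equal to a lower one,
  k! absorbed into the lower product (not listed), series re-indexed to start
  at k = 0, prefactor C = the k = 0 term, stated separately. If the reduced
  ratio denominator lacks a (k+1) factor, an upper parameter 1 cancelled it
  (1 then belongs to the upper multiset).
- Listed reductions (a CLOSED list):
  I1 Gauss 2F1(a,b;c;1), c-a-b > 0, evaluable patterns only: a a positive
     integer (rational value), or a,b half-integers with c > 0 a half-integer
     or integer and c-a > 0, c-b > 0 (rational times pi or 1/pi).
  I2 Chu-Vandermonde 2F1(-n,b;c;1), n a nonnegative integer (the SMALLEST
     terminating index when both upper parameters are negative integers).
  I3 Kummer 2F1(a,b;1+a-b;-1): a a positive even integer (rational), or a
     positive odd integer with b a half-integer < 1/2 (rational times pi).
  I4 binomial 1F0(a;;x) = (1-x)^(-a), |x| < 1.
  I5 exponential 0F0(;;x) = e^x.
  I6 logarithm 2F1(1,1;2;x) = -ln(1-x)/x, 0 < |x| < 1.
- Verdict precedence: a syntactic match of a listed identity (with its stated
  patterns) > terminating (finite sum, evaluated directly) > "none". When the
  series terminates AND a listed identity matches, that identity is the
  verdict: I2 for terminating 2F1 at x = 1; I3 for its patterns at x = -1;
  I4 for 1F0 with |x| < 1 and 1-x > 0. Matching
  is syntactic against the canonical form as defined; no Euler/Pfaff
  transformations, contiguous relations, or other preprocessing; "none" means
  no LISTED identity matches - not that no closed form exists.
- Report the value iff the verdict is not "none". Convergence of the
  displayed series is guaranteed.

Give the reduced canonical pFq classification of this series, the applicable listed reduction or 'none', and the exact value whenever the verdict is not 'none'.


The tell: t_0 being -\frac{1}{12}, roots of the ratio polynomials (prefactor -1/12) are the negated parameters.
Consecutive-term ratio: r(k) = \frac{1}{2} * (k+\frac{4}{3}) (k+\frac{3}{2}) / [(k+\frac{23}{12}) (k+1)] - rational; roots negated = parameters, x = \frac{1}{2}, C = -\frac{1}{12}.

Canonical form: C = -\frac{1}{12} times 2F1 with upper {\frac{4}{3}, \frac{3}{2}}, lower {\frac{23}{12}}, x = \frac{1}{2}. Verdict: none - this 2F1 at x = \frac{1}{2} matches no listed pattern, and upper {\frac{4}{3}, \frac{3}{2}} holds no stopper.


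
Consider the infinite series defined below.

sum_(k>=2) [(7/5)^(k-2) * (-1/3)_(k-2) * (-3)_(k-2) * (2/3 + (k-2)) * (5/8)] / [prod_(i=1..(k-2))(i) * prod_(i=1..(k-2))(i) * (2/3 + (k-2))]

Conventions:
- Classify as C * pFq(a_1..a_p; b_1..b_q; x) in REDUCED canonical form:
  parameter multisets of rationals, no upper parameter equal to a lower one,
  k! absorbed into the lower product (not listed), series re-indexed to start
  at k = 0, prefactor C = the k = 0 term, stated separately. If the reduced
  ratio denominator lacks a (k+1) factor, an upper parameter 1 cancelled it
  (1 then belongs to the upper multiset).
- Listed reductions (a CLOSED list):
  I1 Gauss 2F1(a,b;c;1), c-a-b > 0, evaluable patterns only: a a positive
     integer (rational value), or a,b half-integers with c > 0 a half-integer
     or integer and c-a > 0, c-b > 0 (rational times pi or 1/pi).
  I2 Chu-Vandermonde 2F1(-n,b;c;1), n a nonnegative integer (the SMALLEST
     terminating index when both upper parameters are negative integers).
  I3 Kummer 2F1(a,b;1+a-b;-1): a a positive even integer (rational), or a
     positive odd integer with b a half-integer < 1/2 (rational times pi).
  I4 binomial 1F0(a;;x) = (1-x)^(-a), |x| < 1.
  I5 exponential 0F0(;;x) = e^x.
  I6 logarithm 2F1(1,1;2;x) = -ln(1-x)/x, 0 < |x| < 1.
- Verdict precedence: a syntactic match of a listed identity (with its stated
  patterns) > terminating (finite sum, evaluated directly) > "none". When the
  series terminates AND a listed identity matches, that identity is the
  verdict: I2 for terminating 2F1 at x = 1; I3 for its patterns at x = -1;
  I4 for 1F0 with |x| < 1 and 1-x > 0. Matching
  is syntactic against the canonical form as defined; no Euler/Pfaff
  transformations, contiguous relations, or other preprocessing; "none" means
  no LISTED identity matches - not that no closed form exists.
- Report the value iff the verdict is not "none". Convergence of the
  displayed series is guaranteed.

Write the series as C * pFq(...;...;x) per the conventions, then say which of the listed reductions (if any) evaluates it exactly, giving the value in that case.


At argument 7/5: a 2F1 with upper {-3, -1/3}, lower {1}, scaled by C = 5/8. Verdict: terminating - the sum ends at index 3 because -3 is a negative integer; exact evaluation follows. Exact value: 97/81.

Structural cue: with t_0 = 5/8, the product of the first k integers (C = 5/8, x = 7/5) is k!.
Consecutive-term ratio: r(k) = (7/5) * (k-3) (k-1/3) / [(k+1) (k+1)] ; factor over Q: parameters, x = (7/5), and C = 5/8.


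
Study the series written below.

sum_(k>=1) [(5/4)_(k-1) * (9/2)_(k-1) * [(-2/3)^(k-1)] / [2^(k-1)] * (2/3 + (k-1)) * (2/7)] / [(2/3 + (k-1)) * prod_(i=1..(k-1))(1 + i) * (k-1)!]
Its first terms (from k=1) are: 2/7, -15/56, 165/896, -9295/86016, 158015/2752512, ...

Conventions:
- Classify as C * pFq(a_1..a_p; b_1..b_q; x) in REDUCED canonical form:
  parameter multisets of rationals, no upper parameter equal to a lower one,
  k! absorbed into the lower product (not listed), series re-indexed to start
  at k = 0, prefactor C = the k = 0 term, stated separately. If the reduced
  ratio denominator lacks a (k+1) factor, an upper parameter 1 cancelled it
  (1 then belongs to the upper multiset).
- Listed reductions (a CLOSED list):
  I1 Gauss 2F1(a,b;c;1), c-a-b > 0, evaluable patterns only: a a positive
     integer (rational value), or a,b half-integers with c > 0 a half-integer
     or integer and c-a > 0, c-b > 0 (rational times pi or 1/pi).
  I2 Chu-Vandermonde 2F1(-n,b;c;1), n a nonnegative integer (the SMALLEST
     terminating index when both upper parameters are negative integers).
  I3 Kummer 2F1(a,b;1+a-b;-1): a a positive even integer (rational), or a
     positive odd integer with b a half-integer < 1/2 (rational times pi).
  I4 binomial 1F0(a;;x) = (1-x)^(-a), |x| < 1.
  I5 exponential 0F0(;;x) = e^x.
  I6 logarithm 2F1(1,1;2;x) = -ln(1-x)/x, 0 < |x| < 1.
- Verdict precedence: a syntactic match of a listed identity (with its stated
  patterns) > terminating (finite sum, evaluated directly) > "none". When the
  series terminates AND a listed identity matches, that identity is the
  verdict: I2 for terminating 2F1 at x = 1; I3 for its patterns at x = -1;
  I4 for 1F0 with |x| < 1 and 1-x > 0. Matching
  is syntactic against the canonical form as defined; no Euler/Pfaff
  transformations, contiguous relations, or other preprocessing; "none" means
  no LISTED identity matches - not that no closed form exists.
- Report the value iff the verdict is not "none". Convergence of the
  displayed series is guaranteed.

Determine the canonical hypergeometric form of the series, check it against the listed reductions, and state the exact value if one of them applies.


Classification (C = 2/7): 2F1 with upper {5/4, 9/2}, lower {2}, argument x = -1/3. Verdict: none - at argument -1/3 the multisets {5/4, 9/2} ; {2} match no listed identity.

First insight: x = (-1/3) and the factor k + 2/3 cancels (top and bottom), leaving prefactor 2/7.
Step ratio: r(k) = (-1/3) * (k+5/4) (k+9/2) / [(k+2) (k+1)] - rational; roots negated = parameters, x = (-1/3), C = 2/7.


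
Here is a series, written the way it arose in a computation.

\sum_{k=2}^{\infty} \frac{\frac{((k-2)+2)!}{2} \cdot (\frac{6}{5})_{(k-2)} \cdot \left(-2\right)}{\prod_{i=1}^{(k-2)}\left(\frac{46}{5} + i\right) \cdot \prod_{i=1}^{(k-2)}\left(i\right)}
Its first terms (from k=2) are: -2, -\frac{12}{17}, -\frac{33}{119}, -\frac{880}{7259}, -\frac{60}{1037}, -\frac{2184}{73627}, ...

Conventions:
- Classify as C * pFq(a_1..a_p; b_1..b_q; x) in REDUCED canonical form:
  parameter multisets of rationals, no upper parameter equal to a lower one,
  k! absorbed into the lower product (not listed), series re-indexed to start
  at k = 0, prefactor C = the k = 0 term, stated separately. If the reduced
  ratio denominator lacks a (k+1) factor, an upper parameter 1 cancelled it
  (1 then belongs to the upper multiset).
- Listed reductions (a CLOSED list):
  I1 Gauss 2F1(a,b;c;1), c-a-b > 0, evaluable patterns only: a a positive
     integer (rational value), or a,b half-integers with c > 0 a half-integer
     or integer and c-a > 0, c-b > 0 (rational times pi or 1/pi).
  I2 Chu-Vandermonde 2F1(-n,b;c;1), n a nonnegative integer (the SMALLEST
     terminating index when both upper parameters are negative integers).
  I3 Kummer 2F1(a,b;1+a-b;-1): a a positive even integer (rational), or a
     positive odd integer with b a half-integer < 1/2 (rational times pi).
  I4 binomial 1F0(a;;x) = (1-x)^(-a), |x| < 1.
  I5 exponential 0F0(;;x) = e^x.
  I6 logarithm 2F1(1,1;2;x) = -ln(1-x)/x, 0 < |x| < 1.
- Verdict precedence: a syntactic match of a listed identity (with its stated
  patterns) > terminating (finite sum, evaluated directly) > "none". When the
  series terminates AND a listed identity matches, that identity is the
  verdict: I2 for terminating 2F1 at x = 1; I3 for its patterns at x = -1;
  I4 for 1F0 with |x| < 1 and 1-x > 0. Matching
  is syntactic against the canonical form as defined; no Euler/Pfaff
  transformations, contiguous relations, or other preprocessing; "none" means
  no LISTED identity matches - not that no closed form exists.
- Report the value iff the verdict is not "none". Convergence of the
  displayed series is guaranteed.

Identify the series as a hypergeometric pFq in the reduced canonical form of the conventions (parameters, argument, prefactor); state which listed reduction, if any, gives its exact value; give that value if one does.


Prefactor -2, argument 1: 2F1 with upper {\frac{6}{5}, 3} over lower {\frac{51}{5}}. Verdict at x = 1: the Gauss summation I1 matches (x = 1: the Gamma ratio telescopes since c-a-b = 6 > 0 and a = 3 in Z>0). Exact value: -\frac{2829}{875}.

First insight: with t_0 = -2, the product of the first k integers (prefactor -2) is k!.
Consecutive-term ratio: r(k) = 1 * (k+\frac{6}{5}) (k+3) / [(k+\frac{51}{5}) (k+1)] - rational in k, leading ratio 1; with t_0 = -2, classification follows.


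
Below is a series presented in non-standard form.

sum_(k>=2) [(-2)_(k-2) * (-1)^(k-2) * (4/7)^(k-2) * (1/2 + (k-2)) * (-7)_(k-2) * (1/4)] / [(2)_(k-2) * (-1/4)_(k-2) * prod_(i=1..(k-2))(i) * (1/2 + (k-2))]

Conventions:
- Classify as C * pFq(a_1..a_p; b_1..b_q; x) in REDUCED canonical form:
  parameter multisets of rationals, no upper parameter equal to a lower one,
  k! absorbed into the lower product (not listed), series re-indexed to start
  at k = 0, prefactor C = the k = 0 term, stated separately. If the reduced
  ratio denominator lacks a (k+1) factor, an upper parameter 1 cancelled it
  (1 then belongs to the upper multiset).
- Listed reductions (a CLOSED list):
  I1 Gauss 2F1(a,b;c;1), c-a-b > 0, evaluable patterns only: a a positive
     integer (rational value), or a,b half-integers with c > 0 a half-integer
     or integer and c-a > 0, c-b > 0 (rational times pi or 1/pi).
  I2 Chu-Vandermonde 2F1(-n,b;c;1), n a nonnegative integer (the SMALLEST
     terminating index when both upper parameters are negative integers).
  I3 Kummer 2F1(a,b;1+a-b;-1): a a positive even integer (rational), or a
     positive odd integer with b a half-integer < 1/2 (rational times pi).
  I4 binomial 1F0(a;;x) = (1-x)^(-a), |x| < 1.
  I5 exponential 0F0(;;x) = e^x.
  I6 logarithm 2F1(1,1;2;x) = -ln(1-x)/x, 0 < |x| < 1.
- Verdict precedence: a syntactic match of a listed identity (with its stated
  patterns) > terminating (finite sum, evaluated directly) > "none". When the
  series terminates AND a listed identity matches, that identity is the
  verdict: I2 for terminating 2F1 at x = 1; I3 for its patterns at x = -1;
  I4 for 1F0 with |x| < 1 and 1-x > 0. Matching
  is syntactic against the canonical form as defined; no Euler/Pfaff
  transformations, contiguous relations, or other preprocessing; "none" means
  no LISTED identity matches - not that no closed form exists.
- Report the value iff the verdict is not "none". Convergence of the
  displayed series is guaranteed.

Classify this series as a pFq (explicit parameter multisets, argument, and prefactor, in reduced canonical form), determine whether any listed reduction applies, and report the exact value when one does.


Reduced: x = -4/7, 2F2, upper = {-7, -2}, lower = {-1/4, 2}, C = 1/4. Verdict: terminating - upper -2 stops the sum at k = 2; the 3 terms are added exactly. Exact value: 101/84.

First insight: t_0 = 1/4 here, and the factor k + 1/2 cancels (top and bottom), leaving C = 1/4, x = -4/7.
Ratio: r(k) = (-4/7) * (k-7) (k-2) / [(k-1/4) (k+2) (k+1)] - rational; roots negated = parameters, x = (-4/7), C = 1/4.


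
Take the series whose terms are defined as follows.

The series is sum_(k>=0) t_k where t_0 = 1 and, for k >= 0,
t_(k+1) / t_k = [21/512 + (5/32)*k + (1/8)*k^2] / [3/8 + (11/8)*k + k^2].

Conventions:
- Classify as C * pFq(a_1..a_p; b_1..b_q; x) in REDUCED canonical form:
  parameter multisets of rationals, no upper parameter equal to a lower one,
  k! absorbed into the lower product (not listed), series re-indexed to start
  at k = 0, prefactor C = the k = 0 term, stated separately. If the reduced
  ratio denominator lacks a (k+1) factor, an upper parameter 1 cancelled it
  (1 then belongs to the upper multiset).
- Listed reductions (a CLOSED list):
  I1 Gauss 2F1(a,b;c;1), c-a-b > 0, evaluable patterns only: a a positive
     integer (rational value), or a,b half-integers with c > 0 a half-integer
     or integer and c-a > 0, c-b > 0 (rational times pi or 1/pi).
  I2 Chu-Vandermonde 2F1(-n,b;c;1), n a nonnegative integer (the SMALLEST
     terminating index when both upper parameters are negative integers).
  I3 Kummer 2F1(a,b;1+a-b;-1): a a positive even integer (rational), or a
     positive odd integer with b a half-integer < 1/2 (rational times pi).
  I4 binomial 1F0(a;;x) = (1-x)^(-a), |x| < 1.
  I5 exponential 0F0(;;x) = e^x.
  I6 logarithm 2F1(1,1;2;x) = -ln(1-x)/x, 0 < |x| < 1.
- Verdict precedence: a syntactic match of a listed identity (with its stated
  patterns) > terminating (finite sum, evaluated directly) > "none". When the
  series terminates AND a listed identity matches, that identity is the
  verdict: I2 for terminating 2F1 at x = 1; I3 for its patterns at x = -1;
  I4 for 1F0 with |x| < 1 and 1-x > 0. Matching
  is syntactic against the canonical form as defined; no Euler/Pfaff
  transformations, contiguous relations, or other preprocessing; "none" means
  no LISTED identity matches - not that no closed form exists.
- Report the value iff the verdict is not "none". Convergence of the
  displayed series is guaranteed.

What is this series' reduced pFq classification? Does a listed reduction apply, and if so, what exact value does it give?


Classification (C = 1): 1F0 with upper {7/8}, lower {-}, argument x = 1/8. Verdict at x = 1/8: the I4 binomial reduction matches (the 1F0 binomial series: exponent -7/8, x = 1/8). Sum: (7/8)^(-7/8).

First insight: x = (1/8) and the parameter 3/8 appears in both the upper and lower lists and cancels.
Consecutive-term ratio: r(k) = (1/8) * (k+7/8) / [(k+1)] - rational in k, leading ratio (1/8); with t_0 = 1, classification follows.


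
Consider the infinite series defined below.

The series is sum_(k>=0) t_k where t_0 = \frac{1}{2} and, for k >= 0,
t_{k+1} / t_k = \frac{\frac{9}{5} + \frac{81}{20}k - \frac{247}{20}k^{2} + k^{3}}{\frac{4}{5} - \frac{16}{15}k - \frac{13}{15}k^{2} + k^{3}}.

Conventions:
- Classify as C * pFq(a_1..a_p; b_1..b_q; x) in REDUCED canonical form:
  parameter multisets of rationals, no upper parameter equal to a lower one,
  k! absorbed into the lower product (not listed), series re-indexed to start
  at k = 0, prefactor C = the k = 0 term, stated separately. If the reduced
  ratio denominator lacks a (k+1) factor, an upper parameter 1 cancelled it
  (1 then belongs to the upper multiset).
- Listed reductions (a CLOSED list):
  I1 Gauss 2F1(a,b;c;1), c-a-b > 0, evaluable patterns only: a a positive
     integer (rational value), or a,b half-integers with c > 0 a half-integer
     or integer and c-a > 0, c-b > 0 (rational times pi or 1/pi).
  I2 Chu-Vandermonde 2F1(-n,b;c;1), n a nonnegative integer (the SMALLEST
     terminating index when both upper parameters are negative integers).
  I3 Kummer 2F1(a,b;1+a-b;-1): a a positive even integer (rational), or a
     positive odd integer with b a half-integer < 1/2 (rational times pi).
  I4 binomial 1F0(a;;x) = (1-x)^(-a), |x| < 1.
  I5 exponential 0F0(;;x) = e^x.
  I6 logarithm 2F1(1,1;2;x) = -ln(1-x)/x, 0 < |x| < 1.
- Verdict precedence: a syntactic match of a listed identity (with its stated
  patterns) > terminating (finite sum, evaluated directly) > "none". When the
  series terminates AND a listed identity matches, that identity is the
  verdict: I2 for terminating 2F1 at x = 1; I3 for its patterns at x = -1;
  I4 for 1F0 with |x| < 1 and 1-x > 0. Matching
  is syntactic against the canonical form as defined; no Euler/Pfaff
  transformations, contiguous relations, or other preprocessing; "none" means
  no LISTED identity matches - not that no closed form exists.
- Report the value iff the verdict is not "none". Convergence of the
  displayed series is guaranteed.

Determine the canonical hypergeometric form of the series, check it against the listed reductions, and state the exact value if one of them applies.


Structural cue: t_0 = \frac{1}{2} here, and factor the ratio over Q (C = 1/2): negated roots = parameters.
Step ratio: r(k) = 1 * (k-12) (k-\frac{3}{5}) (k+\frac{1}{4}) / [(k-\frac{6}{5}) (k-\frac{2}{3}) (k+1)] ; factor over Q: parameters, x = 1, and C = \frac{1}{2}.

The series (x = 1) is 3F2: upper {-12, -\frac{3}{5}, \frac{1}{4}}, lower {-\frac{6}{5}, -\frac{2}{3}}, prefactor \frac{1}{2}. Verdict: terminating - the sum ends at index 12 because -12 is a negative integer; exact evaluation follows. Hence: \frac{31231695653480249}{122469566516297728}.


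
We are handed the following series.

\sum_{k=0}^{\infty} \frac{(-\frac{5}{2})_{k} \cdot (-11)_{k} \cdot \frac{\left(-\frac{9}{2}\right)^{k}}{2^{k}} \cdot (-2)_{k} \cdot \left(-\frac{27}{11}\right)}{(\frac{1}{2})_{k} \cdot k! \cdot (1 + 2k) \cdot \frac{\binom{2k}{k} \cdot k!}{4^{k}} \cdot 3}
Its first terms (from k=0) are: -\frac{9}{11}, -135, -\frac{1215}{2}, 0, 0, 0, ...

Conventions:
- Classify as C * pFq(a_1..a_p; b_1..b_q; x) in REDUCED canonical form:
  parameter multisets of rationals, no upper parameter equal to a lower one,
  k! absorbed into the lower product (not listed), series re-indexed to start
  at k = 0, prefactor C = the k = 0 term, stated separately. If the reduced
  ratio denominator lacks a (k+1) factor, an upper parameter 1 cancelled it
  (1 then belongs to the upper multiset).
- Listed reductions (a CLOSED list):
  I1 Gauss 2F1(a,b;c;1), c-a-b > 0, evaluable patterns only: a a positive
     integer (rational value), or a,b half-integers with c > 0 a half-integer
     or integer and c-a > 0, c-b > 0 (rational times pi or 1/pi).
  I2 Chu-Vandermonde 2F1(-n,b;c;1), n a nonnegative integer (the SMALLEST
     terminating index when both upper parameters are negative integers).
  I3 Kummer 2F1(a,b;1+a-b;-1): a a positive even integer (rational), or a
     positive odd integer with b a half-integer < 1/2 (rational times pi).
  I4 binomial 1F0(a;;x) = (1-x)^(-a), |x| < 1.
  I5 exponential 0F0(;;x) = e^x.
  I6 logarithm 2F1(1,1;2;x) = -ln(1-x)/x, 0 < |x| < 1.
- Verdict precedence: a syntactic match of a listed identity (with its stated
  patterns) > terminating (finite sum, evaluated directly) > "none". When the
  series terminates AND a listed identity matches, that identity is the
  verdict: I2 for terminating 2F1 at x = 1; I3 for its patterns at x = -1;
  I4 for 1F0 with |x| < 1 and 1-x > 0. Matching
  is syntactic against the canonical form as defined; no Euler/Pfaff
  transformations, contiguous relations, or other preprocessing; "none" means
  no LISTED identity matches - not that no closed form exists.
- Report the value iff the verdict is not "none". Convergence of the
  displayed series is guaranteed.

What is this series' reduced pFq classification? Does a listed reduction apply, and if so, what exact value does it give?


Canonical form: C = -\frac{9}{11} times 3F2 with upper {-11, -\frac{5}{2}, -2}, lower {\frac{1}{2}, \frac{3}{2}}, x = -\frac{9}{4}. Verdict: terminating. (-2)_k vanishes past k = 2, leaving a 3-term sum, computed directly. Its exact value is -\frac{16353}{22}.

Key observation: t_0 = -\frac{9}{11} here, and the lower (2k+1) factor (prefactor -9/11) shifts a half-integer Pochhammer.
Term ratio: r(k) = -\frac{9}{4} * (k-11) (k-\frac{5}{2}) (k-2) / [(k+\frac{1}{2}) (k+\frac{3}{2}) (k+1)] - rational in k, leading ratio -\frac{9}{4}; with t_0 = -\frac{9}{11}, classification follows.


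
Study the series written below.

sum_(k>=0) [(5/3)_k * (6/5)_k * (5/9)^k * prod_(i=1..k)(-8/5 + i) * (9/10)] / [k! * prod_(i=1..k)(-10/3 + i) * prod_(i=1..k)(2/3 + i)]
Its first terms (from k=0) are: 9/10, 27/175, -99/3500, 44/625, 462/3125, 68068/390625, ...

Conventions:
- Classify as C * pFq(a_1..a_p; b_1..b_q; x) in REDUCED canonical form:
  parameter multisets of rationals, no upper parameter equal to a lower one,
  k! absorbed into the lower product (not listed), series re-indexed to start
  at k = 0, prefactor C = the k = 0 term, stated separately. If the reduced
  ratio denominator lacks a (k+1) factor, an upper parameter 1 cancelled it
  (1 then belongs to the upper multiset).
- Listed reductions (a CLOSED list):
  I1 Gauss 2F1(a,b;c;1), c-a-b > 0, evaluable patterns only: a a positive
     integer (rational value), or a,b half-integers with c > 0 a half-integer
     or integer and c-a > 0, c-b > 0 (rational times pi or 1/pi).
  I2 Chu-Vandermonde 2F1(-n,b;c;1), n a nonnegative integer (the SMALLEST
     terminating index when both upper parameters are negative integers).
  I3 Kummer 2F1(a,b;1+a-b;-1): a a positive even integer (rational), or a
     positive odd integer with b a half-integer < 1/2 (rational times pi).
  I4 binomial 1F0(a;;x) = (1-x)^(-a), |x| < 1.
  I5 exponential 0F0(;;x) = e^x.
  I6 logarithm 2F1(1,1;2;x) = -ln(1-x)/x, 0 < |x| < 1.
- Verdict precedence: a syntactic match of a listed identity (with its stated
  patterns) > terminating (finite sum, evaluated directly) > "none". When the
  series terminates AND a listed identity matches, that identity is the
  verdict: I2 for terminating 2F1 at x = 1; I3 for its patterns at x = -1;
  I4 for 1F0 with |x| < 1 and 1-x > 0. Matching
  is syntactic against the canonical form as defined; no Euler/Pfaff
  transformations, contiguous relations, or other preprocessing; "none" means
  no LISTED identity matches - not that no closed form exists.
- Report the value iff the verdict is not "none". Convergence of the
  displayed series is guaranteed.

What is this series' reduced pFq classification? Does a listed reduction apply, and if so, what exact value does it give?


The series (x = 5/9) is 2F1: upper {-3/5, 6/5}, lower {-7/3}, prefactor 9/10. Verdict: none - this 2F1 at x = 5/9 matches no listed pattern, and upper {-3/5, 6/5} holds no stopper.

The tell: from the first term 9/10: the running product (C = 9/10) telescopes to a rising factorial.
Step ratio: r(k) = (5/9) * (k-3/5) (k+6/5) / [(k-7/3) (k+1)] - rational in k, leading ratio (5/9); with t_0 = 9/10, classification follows.


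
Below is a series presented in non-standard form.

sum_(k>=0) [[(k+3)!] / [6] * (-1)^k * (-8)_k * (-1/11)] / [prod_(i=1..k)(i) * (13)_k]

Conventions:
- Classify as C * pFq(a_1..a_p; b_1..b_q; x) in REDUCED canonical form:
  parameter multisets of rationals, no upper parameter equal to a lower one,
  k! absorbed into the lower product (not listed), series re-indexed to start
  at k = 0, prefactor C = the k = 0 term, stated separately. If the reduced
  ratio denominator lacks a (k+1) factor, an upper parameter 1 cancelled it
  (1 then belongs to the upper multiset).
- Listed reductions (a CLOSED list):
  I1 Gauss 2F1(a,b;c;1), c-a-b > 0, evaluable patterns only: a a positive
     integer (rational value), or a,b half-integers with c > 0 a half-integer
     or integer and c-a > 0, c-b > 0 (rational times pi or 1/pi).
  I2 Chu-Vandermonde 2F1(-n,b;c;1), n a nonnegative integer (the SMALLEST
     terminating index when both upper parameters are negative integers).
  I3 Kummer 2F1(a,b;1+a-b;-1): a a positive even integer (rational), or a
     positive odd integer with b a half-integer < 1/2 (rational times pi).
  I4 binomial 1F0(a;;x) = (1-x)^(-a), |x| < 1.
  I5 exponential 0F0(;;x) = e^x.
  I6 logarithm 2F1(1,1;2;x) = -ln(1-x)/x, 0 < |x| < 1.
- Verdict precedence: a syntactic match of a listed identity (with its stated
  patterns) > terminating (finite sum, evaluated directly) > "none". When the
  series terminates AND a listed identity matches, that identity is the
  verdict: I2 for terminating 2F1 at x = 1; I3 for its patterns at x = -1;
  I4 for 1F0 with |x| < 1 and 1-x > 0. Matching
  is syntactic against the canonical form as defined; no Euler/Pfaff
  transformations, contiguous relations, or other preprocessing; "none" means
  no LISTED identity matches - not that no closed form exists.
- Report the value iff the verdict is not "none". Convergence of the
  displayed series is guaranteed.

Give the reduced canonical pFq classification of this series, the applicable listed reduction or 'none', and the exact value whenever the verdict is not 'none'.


This is -1/11 * 2F1(-8, 4; 13; -1) in reduced canonical form. Verdict: this is Kummer (I3) (x = -1; c = 13 equals 1+a-b for upper {-8, 4}: listed pattern). Hence: -1.

First insight: with t_0 = -1/11, the factorial ratio (C = -1/11) (k+a-1)!/(a-1)! is a rising factorial (a)_k.
Consecutive-term ratio: r(k) = (-1) * (k-8) (k+4) / [(k+13) (k+1)] ; factor over Q: parameters, x = (-1), and C = -1/11.


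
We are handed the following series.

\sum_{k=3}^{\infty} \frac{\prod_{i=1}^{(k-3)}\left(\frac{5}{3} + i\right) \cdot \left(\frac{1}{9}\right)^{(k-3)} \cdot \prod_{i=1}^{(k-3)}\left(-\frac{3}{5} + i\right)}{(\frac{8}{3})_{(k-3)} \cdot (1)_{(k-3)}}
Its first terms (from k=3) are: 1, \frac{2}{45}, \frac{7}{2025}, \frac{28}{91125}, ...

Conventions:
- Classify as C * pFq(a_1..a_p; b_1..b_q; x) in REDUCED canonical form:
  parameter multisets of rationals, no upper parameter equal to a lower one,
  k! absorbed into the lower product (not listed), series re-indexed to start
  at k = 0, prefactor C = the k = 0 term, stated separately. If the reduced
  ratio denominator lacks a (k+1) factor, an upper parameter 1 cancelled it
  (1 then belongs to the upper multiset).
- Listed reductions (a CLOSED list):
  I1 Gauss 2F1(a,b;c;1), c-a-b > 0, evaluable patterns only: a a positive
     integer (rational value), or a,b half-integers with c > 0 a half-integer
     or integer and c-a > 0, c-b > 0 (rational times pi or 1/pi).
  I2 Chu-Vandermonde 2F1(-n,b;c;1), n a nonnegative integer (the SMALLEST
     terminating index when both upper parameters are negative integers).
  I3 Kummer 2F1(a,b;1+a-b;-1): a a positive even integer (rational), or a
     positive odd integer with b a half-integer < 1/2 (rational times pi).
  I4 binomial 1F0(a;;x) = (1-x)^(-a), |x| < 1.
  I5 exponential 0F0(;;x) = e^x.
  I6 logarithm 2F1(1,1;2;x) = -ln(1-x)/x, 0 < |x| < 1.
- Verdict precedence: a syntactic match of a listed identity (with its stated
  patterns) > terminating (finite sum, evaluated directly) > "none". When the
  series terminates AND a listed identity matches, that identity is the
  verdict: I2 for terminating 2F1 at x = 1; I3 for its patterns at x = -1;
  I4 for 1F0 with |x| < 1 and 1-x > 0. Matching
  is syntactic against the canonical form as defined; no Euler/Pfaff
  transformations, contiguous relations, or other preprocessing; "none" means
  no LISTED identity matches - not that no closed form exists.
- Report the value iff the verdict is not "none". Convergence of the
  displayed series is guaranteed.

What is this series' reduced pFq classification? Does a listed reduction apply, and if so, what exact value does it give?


Classification (C = 1): 1F0 with upper {\frac{2}{5}}, lower {-}, argument x = \frac{1}{9}. Verdict: this is the binomial series (I4) (the 1F0 binomial series: exponent -2/5, x = \frac{1}{9}). Its exact value is \left(\frac{8}{9}\right)^{-\frac{2}{5}}.

Structural cue: with t_0 = 1, (1)_k (prefactor 1) is k! itself.
Term ratio: r(k) = \frac{1}{9} * (k+\frac{2}{5}) / [(k+1)] - rational in k, leading ratio \frac{1}{9}; with t_0 = 1, classification follows.


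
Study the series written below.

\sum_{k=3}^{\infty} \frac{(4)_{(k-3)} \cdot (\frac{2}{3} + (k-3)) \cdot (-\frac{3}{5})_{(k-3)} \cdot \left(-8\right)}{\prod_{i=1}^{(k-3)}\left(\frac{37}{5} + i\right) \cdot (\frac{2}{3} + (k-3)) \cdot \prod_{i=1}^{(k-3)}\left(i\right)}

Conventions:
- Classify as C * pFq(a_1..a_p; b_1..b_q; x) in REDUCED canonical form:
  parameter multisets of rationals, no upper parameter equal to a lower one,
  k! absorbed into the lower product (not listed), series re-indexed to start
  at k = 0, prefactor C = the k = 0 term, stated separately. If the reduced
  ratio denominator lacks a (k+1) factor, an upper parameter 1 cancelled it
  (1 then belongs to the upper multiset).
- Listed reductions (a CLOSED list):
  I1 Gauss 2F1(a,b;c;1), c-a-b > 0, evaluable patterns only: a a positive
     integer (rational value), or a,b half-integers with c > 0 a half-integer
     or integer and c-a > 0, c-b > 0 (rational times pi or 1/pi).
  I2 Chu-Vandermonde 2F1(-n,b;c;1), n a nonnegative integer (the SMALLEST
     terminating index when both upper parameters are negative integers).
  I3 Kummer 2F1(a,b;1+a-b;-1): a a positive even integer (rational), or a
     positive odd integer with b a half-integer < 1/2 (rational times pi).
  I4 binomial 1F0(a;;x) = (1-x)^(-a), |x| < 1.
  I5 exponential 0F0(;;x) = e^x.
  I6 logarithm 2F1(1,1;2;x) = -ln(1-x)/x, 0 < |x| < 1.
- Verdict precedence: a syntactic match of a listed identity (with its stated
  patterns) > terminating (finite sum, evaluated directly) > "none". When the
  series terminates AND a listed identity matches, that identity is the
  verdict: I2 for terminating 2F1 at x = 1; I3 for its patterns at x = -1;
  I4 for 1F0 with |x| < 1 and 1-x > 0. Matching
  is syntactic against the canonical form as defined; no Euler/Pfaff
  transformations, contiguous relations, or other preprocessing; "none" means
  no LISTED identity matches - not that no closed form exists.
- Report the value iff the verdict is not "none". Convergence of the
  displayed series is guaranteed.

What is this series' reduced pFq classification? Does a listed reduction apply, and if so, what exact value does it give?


With C = -8: the canonical form is 2F1(-\frac{3}{5}, 4; \frac{42}{5}; 1). Verdict (x = 1): Gauss (I1, integer-parameter pattern) applies (x = 1: the Gamma ratio telescopes since c-a-b = 5 > 0 and a = 4 in Z>0). Hence: -\frac{117216}{21875}.

Key step: t_0 being -8, the lower running product (prefactor -8) is a rising factorial.
Term ratio: r(k) = 1 * (k-\frac{3}{5}) (k+4) / [(k+\frac{42}{5}) (k+1)] - rational in k. x = 1; t_0 = -8; negate the roots.
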